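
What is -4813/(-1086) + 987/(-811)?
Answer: 2831461/880746 ≈ 3.2148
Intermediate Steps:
-4813/(-1086) + 987/(-811) = -4813*(-1/1086) + 987*(-1/811) = 4813/1086 - 987/811 = 2831461/880746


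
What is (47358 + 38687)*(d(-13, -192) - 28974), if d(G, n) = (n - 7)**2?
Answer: 914400215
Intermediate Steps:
d(G, n) = (-7 + n)**2
(47358 + 38687)*(d(-13, -192) - 28974) = (47358 + 38687)*((-7 - 192)**2 - 28974) = 86045*((-199)**2 - 28974) = 86045*(39601 - 28974) = 86045*10627 = 914400215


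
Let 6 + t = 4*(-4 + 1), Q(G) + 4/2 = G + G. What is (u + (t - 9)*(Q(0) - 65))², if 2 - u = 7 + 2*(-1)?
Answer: 3261636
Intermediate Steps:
Q(G) = -2 + 2*G (Q(G) = -2 + (G + G) = -2 + 2*G)
u = -3 (u = 2 - (7 + 2*(-1)) = 2 - (7 - 2) = 2 - 1*5 = 2 - 5 = -3)
t = -18 (t = -6 + 4*(-4 + 1) = -6 + 4*(-3) = -6 - 12 = -18)
(u + (t - 9)*(Q(0) - 65))² = (-3 + (-18 - 9)*((-2 + 2*0) - 65))² = (-3 - 27*((-2 + 0) - 65))² = (-3 - 27*(-2 - 65))² = (-3 - 27*(-67))² = (-3 + 1809)² = 1806² = 3261636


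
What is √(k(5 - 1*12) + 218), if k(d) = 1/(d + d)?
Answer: 3*√4746/14 ≈ 14.762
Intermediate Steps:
k(d) = 1/(2*d)
√(k(5 - 1*12) + 218) = √(1/(2*(5 - 1*12)) + 218) = √(1/(2*(5 - 12)) + 218) = √((½)/(-7) + 218) = √((½)*(-⅐) + 218) = √(-1/14 + 218) = √(3051/14) = 3*√4746/14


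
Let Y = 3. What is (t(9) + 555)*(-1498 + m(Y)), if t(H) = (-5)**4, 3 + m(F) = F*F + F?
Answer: -1757020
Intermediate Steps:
m(F) = -3 + F + F**2 (m(F) = -3 + (F*F + F) = -3 + (F**2 + F) = -3 + (F + F**2) = -3 + F + F**2)
t(H) = 625
(t(9) + 555)*(-1498 + m(Y)) = (625 + 555)*(-1498 + (-3 + 3 + 3**2)) = 1180*(-1498 + (-3 + 3 + 9)) = 1180*(-1498 + 9) = 1180*(-1489) = -1757020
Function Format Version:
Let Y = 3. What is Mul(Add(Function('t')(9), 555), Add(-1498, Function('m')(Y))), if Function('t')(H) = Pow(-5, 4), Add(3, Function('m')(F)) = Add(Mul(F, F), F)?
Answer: -1757020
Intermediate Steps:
Function('m')(F) = Add(-3, F, Pow(F, 2)) (Function('m')(F) = Add(-3, Add(Mul(F, F), F)) = Add(-3, Add(Pow(F, 2), F)) = Add(-3, Add(F, Pow(F, 2))) = Add(-3, F, Pow(F, 2)))
Function('t')(H) = 625
Mul(Add(Function('t')(9), 555), Add(-1498, Function('m')(Y))) = Mul(Add(625, 555), Add(-1498, Add(-3, 3, Pow(3, 2)))) = Mul(1180, Add(-1498, Add(-3, 3, 9))) = Mul(1180, Add(-1498, 9)) = Mul(1180, -1489) = -1757020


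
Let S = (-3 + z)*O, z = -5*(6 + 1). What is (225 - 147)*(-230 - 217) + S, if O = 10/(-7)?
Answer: -243682/7 ≈ -34812.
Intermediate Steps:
z = -35 (z = -5*7 = -35)
O = -10/7 (O = 10*(-⅐) = -10/7 ≈ -1.4286)
S = 380/7 (S = (-3 - 35)*(-10/7) = -38*(-10/7) = 380/7 ≈ 54.286)
(225 - 147)*(-230 - 217) + S = (225 - 147)*(-230 - 217) + 380/7 = 78*(-447) + 380/7 = -34866 + 380/7 = -243682/7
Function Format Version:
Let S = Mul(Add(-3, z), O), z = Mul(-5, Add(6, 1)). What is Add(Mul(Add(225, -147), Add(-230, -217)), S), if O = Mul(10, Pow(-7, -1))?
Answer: Rational(-243682, 7) ≈ -34812.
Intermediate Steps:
z = -35 (z = Mul(-5, 7) = -35)
O = Rational(-10, 7) (O = Mul(10, Rational(-1, 7)) = Rational(-10, 7) ≈ -1.4286)
S = Rational(380, 7) (S = Mul(Add(-3, -35), Rational(-10, 7)) = Mul(-38, Rational(-10, 7)) = Rational(380, 7) ≈ 54.286)
Add(Mul(Add(225, -147), Add(-230, -217)), S) = Add(Mul(Add(225, -147), Add(-230, -217)), Rational(380, 7)) = Add(Mul(78, -447), Rational(380, 7)) = Add(-34866, Rational(380, 7)) = Rational(-243682, 7)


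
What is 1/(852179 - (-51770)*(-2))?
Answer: 1/748639 ≈ 1.3358e-6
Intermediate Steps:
1/(852179 - (-51770)*(-2)) = 1/(852179 - 5177*20) = 1/(852179 - 103540) = 1/748639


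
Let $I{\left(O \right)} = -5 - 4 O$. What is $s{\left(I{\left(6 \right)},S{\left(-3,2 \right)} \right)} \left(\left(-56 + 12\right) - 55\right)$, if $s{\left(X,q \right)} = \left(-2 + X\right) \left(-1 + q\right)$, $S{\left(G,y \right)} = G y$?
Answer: $-21483$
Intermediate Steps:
$s{\left(X,q \right)} = \left(-1 + q\right) \left(-2 + X\right)$
$s{\left(I{\left(6 \right)},S{\left(-3,2 \right)} \right)} \left(\left(-56 + 12\right) - 55\right) = \left(2 - \left(-5 - 24\right) - 2 \left(\left(-3\right) 2\right) + \left(-5 - 24\right) \left(\left(-3\right) 2\right)\right) \left(\left(-56 + 12\right) - 55\right) = \left(2 - \left(-5 - 24\right) - -12 + \left(-5 - 24\right) \left(-6\right)\right) \left(-44 - 55\right) = \left(2 - -29 + 12 - -174\right) \left(-99\right) = \left(2 + 29 + 12 + 174\right) \left(-99\right) = 217 \left(-99\right) = -21483$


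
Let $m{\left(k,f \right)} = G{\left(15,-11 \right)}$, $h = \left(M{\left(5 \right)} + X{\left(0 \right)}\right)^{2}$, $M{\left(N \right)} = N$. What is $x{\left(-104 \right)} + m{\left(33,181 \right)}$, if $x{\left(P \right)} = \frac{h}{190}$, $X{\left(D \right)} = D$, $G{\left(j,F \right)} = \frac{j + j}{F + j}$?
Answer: $\frac{145}{19} \approx 7.6316$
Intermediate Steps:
$G{\left(j,F \right)} = \frac{2 j}{F + j}$
$h = 25$ ($h = \left(5 + 0\right)^{2} = 5^{2} = 25$)
$m{\left(k,f \right)} = \frac{15}{2}$ ($m{\left(k,f \right)} = 2 \cdot 15 \frac{1}{-11 + 15} = 2 \cdot 15 \cdot \frac{1}{4} = \frac{15}{2}$)
$x{\left(P \right)} = \frac{5}{38}$ ($x{\left(P \right)} = \frac{25}{190} = 25 \cdot \frac{1}{190} = \frac{5}{38}$)
$x{\left(-104 \right)} + m{\left(33,181 \right)} = \frac{5}{38} + \frac{15}{2} = \frac{145}{19}$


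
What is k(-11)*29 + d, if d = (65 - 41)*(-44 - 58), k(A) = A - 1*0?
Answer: -2767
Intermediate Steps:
k(A) = A (k(A) = A + 0 = A)
d = -2448 (d = 24*(-102) = -2448)
k(-11)*29 + d = -11*29 - 2448 = -319 - 2448 = -2767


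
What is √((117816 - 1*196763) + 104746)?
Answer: √25799 ≈ 160.62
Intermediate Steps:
√((117816 - 1*196763) + 104746) = √((117816 - 196763) + 104746) = √(-78947 + 104746) = √25799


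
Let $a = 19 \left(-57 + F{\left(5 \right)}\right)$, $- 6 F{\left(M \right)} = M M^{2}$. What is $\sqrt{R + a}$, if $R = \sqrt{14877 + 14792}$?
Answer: $\frac{\sqrt{-53238 + 36 \sqrt{29669}}}{6} \approx 36.147 i$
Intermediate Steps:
$F{\left(M \right)} = - \frac{M^{3}}{6}$ ($F{\left(M \right)} = - \frac{M M^{2}}{6} = - \frac{M^{3}}{6}$)
$a = - \frac{8873}{6}$ ($a = 19 \left(-57 - \frac{5^{3}}{6}\right) = 19 \left(-57 - \frac{125}{6}\right) = 19 \left(- \frac{467}{6}\right) = - \frac{8873}{6} \approx -1478.8$)
$R = \sqrt{29669} \approx 172.25$
$\sqrt{R + a} = \sqrt{\sqrt{29669} - \frac{8873}{6}} = \sqrt{- \frac{8873}{6} + \sqrt{29669}}$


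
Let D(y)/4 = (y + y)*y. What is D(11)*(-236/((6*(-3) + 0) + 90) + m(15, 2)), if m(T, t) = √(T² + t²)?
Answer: -28556/9 + 968*√229 ≈ 11476.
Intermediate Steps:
D(y) = 8*y² (D(y) = 4*((y + y)*y) = 4*((2*y)*y) = 4*(2*y²) = 8*y²)
D(11)*(-236/((6*(-3) + 0) + 90) + m(15, 2)) = (8*11²)*(-236/((6*(-3) + 0) + 90) + √(15² + 2²)) = (8*121)*(-236/((-18 + 0) + 90) + √(225 + 4)) = 968*(-236/(-18 + 90) + √229) = 968*(-236/72 + √229) = 968*(-236*1/72 + √229) = 968*(-59/18 + √229) = -28556/9 + 968*√229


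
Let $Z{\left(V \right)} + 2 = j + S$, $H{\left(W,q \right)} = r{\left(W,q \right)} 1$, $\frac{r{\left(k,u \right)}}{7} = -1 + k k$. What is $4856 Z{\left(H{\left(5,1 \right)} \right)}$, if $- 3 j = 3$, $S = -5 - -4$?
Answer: $-19424$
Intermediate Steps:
$r{\left(k,u \right)} = -7 + 7 k^{2}$ ($r{\left(k,u \right)} = 7 \left(-1 + k k\right) = 7 \left(-1 + k^{2}\right) = -7 + 7 k^{2}$)
$S = -1$ ($S = -5 + 4 = -1$)
$H{\left(W,q \right)} = -7 + 7 W^{2}$ ($H{\left(W,q \right)} = \left(-7 + 7 W^{2}\right) 1 = -7 + 7 W^{2}$)
$j = -1$ ($j = \left(- \frac{1}{3}\right) 3 = -1$)
$Z{\left(V \right)} = -4$ ($Z{\left(V \right)} = -2 - 2 = -4$)
$4856 Z{\left(H{\left(5,1 \right)} \right)} = 4856 \left(-4\right) = -19424$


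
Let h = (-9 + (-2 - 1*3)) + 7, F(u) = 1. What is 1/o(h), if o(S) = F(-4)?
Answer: 1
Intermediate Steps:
h = -7 (h = (-9 + (-2 - 3)) + 7 = (-9 - 5) + 7 = -14 + 7 = -7)
o(S) = 1
1/o(h) = 1/1 = 1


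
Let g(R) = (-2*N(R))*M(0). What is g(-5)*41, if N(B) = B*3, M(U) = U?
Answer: 0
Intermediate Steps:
N(B) = 3*B
g(R) = 0 (g(R) = -6*R*0 = 0)
g(-5)*41 = 0*41 = 0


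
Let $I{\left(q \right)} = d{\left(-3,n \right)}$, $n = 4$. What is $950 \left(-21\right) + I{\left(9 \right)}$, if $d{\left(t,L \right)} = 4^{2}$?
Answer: $-19934$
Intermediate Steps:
$d{\left(t,L \right)} = 16$
$I{\left(q \right)} = 16$
$950 \left(-21\right) + I{\left(9 \right)} = 950 \left(-21\right) + 16 = -19950 + 16 = -19934$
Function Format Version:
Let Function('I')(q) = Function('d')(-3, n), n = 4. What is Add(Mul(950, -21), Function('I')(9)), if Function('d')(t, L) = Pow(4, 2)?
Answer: -19934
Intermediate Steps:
Function('d')(t, L) = 16
Function('I')(q) = 16
Add(Mul(950, -21), Function('I')(9)) = Add(Mul(950, -21), 16) = Add(-19950, 16) = -19934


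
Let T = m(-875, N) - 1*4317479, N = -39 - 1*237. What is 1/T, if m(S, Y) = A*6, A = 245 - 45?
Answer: -1/4316279 ≈ -2.3168e-7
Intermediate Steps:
N = -276 (N = -39 - 237 = -276)
A = 200
m(S, Y) = 1200 (m(S, Y) = 200*6 = 1200)
T = -4316279 (T = 1200 - 1*4317479 = 1200 - 4317479 = -4316279)
1/T = 1/(-4316279) = -1/4316279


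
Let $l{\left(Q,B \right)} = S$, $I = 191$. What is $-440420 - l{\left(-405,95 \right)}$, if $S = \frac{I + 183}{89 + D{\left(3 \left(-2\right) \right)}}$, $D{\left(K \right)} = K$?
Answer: $- \frac{36555234}{83} \approx -4.4042 \cdot 10^{5}$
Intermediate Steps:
$S = \frac{374}{83}$ ($S = \frac{191 + 183}{89 + 3 \left(-2\right)} = \frac{374}{89 - 6} = \frac{374}{83} \approx 4.506$)
$l{\left(Q,B \right)} = \frac{374}{83}$
$-440420 - l{\left(-405,95 \right)} = -440420 - \frac{374}{83} = - \frac{36555234}{83}$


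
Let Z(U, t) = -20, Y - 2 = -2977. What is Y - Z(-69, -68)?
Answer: -2955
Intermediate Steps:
Y = -2975 (Y = 2 - 2977 = -2975)
Y - Z(-69, -68) = -2975 - 1*(-20) = -2975 + 20 = -2955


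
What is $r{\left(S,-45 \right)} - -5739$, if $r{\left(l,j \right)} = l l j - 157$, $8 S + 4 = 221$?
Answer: $- \frac{1761757}{64} \approx -27527.0$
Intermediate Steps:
$S = \frac{217}{8}$ ($S = - \frac{1}{2} + \frac{1}{8} \cdot 221 = - \frac{1}{2} + \frac{221}{8} = \frac{217}{8} \approx 27.125$)
$r{\left(l,j \right)} = -157 + j l^{2}$ ($r{\left(l,j \right)} = l^{2} j - 157 = j l^{2} - 157 = -157 + j l^{2}$)
$r{\left(S,-45 \right)} - -5739 = \left(-157 - 45 \left(\frac{217}{8}\right)^{2}\right) - -5739 = \left(-157 - \frac{2119005}{64}\right) + 5739 = - \frac{2129053}{64} + 5739 = - \frac{1761757}{64}$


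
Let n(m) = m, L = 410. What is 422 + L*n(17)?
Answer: 7392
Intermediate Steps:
422 + L*n(17) = 422 + 410*17 = 422 + 6970 = 7392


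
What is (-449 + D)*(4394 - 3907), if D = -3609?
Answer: -1976246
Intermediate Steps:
(-449 + D)*(4394 - 3907) = (-449 - 3609)*(4394 - 3907) = -4058*487 = -1976246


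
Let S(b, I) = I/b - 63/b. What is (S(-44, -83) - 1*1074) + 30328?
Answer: 643661/22 ≈ 29257.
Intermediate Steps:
S(b, I) = -63/b + I/b
(S(-44, -83) - 1*1074) + 30328 = ((-63 - 83)/(-44) - 1*1074) + 30328 = (-1/44*(-146) - 1074) + 30328 = (73/22 - 1074) + 30328 = -23555/22 + 30328 = 643661/22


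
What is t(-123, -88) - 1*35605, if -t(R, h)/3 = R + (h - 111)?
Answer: -34639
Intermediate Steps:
t(R, h) = 333 - 3*R - 3*h (t(R, h) = -3*(R + (h - 111)) = -3*(R + (-111 + h)) = -3*(-111 + R + h) = 333 - 3*R - 3*h)
t(-123, -88) - 1*35605 = (333 - 3*(-123) - 3*(-88)) - 1*35605 = (333 + 369 + 264) - 35605 = 966 - 35605 = -34639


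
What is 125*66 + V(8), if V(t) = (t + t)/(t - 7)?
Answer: 8266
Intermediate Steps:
V(t) = 2*t/(-7 + t) (V(t) = (2*t)/(-7 + t) = 2*t/(-7 + t))
125*66 + V(8) = 125*66 + 2*8/(-7 + 8) = 8250 + 2*8/1 = 8250 + 2*8*1 = 8250 + 16 = 8266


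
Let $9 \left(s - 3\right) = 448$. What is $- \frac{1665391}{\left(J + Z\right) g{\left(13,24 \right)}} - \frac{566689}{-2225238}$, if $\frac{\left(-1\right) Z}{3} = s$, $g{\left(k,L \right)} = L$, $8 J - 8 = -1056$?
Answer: $\frac{264987601891}{1103718048} \approx 240.09$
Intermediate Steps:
$J = -131$ ($J = 1 + \frac{1}{8} \left(-1056\right) = 1 - 132 = -131$)
$s = \frac{475}{9}$ ($s = 3 + \frac{1}{9} \cdot 448 = 3 + \frac{448}{9} = \frac{475}{9} \approx 52.778$)
$Z = - \frac{475}{3}$ ($Z = \left(-3\right) \frac{475}{9} = - \frac{475}{3} \approx -158.33$)
$- \frac{1665391}{\left(J + Z\right) g{\left(13,24 \right)}} - \frac{566689}{-2225238} = - \frac{1665391}{\left(-131 - \frac{475}{3}\right) 24} - \frac{566689}{-2225238} = - \frac{1665391}{\left(- \frac{868}{3}\right) 24} - - \frac{566689}{2225238} = - \frac{1665391}{-6944} + \frac{566689}{2225238} = \left(-1665391\right) \left(- \frac{1}{6944}\right) + \frac{566689}{2225238} = \frac{237913}{992} + \frac{566689}{2225238} = \frac{264987601891}{1103718048}$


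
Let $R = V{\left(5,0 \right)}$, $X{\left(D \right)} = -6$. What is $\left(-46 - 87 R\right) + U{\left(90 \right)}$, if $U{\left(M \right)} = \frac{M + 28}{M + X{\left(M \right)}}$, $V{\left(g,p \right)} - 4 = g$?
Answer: $- \frac{34759}{42} \approx -827.6$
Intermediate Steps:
$V{\left(g,p \right)} = 4 + g$
$R = 9$ ($R = 4 + 5 = 9$)
$U{\left(M \right)} = \frac{28 + M}{-6 + M}$ ($U{\left(M \right)} = \frac{M + 28}{M - 6} = \frac{28 + M}{-6 + M}$)
$\left(-46 - 87 R\right) + U{\left(90 \right)} = \left(-46 - 783\right) + \frac{28 + 90}{-6 + 90} = \left(-46 - 783\right) + \frac{1}{84} \cdot 118 = -829 + \frac{1}{84} \cdot 118 = -829 + \frac{59}{42} = - \frac{34759}{42}$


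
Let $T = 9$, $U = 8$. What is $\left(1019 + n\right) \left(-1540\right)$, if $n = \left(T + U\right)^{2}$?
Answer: $-2014320$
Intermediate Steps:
$n = 289$ ($n = \left(9 + 8\right)^{2} = 17^{2} = 289$)
$\left(1019 + n\right) \left(-1540\right) = \left(1019 + 289\right) \left(-1540\right) = 1308 \left(-1540\right) = -2014320$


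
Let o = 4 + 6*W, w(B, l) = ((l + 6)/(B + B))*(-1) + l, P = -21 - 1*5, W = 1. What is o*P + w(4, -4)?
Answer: -1057/4 ≈ -264.25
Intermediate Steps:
P = -26 (P = -21 - 5 = -26)
w(B, l) = l - (6 + l)/(2*B) (w(B, l) = ((6 + l)/((2*B)))*(-1) + l = ((6 + l)*(1/(2*B)))*(-1) + l = ((6 + l)/(2*B))*(-1) + l = -(6 + l)/(2*B) + l = l - (6 + l)/(2*B))
o = 10 (o = 4 + 6*1 = 4 + 6 = 10)
o*P + w(4, -4) = 10*(-26) + (-3 - ½*(-4) + 4*(-4))/4 = -260 + (-3 + 2 - 16)/4 = -260 + (¼)*(-17) = -260 - 17/4 = -1057/4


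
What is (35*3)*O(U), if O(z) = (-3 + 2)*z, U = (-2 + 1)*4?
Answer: 420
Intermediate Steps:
U = -4 (U = -1*4 = -4)
O(z) = -z
(35*3)*O(U) = (35*3)*(-1*(-4)) = 105*4 = 420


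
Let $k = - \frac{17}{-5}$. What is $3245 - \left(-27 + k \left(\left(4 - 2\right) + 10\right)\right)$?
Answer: $\frac{16156}{5} \approx 3231.2$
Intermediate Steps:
$k = \frac{17}{5}$ ($k = \left(-17\right) \left(- \frac{1}{5}\right) = \frac{17}{5} \approx 3.4$)
$3245 - \left(-27 + k \left(\left(4 - 2\right) + 10\right)\right) = 3245 - \left(-27 + \frac{17 \left(\left(4 - 2\right) + 10\right)}{5}\right) = 3245 - \left(-27 + \frac{17 \left(2 + 10\right)}{5}\right) = 3245 - \left(-27 + \frac{17}{5} \cdot 12\right) = 3245 - \left(-27 + \frac{204}{5}\right) = 3245 - \frac{69}{5} = \frac{16156}{5}$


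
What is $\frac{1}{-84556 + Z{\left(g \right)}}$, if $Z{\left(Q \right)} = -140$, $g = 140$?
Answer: $- \frac{1}{84696} \approx -1.1807 \cdot 10^{-5}$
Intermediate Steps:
$\frac{1}{-84556 + Z{\left(g \right)}} = \frac{1}{-84556 - 140} = \frac{1}{-84696} = - \frac{1}{84696}$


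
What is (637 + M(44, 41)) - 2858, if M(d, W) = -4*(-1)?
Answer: -2217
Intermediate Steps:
M(d, W) = 4
(637 + M(44, 41)) - 2858 = (637 + 4) - 2858 = 641 - 2858 = -2217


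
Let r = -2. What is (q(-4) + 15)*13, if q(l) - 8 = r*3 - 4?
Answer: 169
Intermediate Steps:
q(l) = -2 (q(l) = 8 + (-2*3 - 4) = 8 + (-6 - 4) = 8 - 10 = -2)
(q(-4) + 15)*13 = (-2 + 15)*13 = 13*13 = 169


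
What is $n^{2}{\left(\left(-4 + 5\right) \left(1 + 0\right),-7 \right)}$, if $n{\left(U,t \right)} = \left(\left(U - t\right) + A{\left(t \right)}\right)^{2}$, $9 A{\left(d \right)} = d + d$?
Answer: $\frac{11316496}{6561} \approx 1724.8$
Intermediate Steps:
$A{\left(d \right)} = \frac{2 d}{9}$ ($A{\left(d \right)} = \frac{d + d}{9} = \frac{2 d}{9}$)
$n{\left(U,t \right)} = \left(U - \frac{7 t}{9}\right)^{2}$ ($n{\left(U,t \right)} = \left(\left(U - t\right) + \frac{2 t}{9}\right)^{2} = \left(U - \frac{7 t}{9}\right)^{2}$)
$n^{2}{\left(\left(-4 + 5\right) \left(1 + 0\right),-7 \right)} = \left(\frac{\left(\left(-7\right) \left(-7\right) + 9 \left(-4 + 5\right) \left(1 + 0\right)\right)^{2}}{81}\right)^{2} = \left(\frac{\left(49 + 9 \cdot 1 \cdot 1\right)^{2}}{81}\right)^{2} = \left(\frac{\left(49 + 9 \cdot 1\right)^{2}}{81}\right)^{2} = \left(\frac{\left(49 + 9\right)^{2}}{81}\right)^{2} = \left(\frac{58^{2}}{81}\right)^{2} = \left(\frac{1}{81} \cdot 3364\right)^{2} = \left(\frac{3364}{81}\right)^{2} = \frac{11316496}{6561}$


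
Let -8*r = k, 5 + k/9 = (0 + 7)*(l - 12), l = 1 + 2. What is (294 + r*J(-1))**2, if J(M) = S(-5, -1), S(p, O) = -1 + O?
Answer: 19881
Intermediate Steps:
J(M) = -2 (J(M) = -1 - 1 = -2)
l = 3
k = -612 (k = -45 + 9*((0 + 7)*(3 - 12)) = -45 + 9*(7*(-9)) = -45 + 9*(-63) = -45 - 567 = -612)
r = 153/2 (r = -1/8*(-612) = 153/2 ≈ 76.500)
(294 + r*J(-1))**2 = (294 + (153/2)*(-2))**2 = (294 - 153)**2 = 141**2 = 19881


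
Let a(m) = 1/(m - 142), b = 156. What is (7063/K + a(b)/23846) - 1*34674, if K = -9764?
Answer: -14128444959049/407456602 ≈ -34675.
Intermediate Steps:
a(m) = 1/(-142 + m)
(7063/K + a(b)/23846) - 1*34674 = (7063/(-9764) + 1/((-142 + 156)*23846)) - 1*34674 = (7063*(-1/9764) + (1/23846)/14) - 34674 = (-7063/9764 + (1/14)*(1/23846)) - 34674 = (-7063/9764 + 1/333844) - 34674 = -294741301/407456602 - 34674 = -14128444959049/407456602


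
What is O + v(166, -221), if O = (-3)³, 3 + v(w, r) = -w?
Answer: -196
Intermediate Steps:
v(w, r) = -3 - w
O = -27
O + v(166, -221) = -27 + (-3 - 1*166) = -27 + (-3 - 166) = -27 - 169 = -196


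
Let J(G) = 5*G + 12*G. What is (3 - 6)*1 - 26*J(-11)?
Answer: 4859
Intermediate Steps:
J(G) = 17*G
(3 - 6)*1 - 26*J(-11) = (3 - 6)*1 - 442*(-11) = -3*1 - 26*(-187) = -3 + 4862 = 4859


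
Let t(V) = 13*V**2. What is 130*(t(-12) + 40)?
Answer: 248560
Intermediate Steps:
130*(t(-12) + 40) = 130*(13*(-12)**2 + 40) = 130*(13*144 + 40) = 130*(1872 + 40) = 130*1912 = 248560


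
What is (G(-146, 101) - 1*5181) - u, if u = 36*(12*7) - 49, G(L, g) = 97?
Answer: -8059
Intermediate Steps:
u = 2975 (u = 36*84 - 49 = 3024 - 49 = 2975)
(G(-146, 101) - 1*5181) - u = (97 - 1*5181) - 1*2975 = (97 - 5181) - 2975 = -5084 - 2975 = -8059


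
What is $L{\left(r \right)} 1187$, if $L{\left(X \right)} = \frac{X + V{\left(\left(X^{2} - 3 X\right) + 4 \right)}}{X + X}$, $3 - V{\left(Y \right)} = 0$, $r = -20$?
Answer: $\frac{20179}{40} \approx 504.48$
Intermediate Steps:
$V{\left(Y \right)} = 3$ ($V{\left(Y \right)} = 3 - 0 = 3 + 0 = 3$)
$L{\left(X \right)} = \frac{3 + X}{2 X}$ ($L{\left(X \right)} = \frac{X + 3}{X + X} = \frac{3 + X}{2 X}$)
$L{\left(r \right)} 1187 = \frac{3 - 20}{2 \left(-20\right)} 1187 = \frac{1}{2} \left(- \frac{1}{20}\right) \left(-17\right) 1187 = \frac{17}{40} \cdot 1187 = \frac{20179}{40}$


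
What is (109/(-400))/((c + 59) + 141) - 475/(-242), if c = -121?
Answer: 7491811/3823600 ≈ 1.9594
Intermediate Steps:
(109/(-400))/((c + 59) + 141) - 475/(-242) = (109/(-400))/((-121 + 59) + 141) - 475/(-242) = (109*(-1/400))/(-62 + 141) - 475*(-1/242) = -109/400/79 + 475/242 = -109/400*1/79 + 475/242 = -109/31600 + 475/242 = 7491811/3823600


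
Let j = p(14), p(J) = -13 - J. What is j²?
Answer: 729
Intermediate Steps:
j = -27 (j = -13 - 1*14 = -13 - 14 = -27)
j² = (-27)² = 729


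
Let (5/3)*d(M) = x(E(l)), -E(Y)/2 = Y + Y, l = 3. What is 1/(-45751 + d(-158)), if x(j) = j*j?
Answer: -5/228323 ≈ -2.1899e-5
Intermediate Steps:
E(Y) = -4*Y (E(Y) = -2*(Y + Y) = -4*Y)
x(j) = j**2
d(M) = 432/5 (d(M) = 3*(-4*3)**2/5 = (3/5)*(-12)**2 = (3/5)*144 = 432/5)
1/(-45751 + d(-158)) = 1/(-45751 + 432/5) = 1/(-228323/5) = -5/228323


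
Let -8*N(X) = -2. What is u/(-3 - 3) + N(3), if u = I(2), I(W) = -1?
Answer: 5/12 ≈ 0.41667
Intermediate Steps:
N(X) = ¼ (N(X) = -⅛*(-2) = ¼)
u = -1
u/(-3 - 3) + N(3) = -1/(-3 - 3) + ¼ = -1/(-6) + ¼ = -1*(-⅙) + ¼ = ⅙ + ¼ = 5/12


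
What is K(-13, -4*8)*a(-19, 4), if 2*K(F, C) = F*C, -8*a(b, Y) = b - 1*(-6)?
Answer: 338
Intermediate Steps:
a(b, Y) = -¾ - b/8 (a(b, Y) = -(b - 1*(-6))/8 = -(b + 6)/8 = -(6 + b)/8 = -¾ - b/8)
K(F, C) = C*F/2 (K(F, C) = (F*C)/2 = (C*F)/2 = C*F/2)
K(-13, -4*8)*a(-19, 4) = ((½)*(-4*8)*(-13))*(-¾ - ⅛*(-19)) = ((½)*(-32)*(-13))*(-¾ + 19/8) = 208*(13/8) = 338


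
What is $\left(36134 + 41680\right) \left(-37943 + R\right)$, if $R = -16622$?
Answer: $-4245920910$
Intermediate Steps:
$\left(36134 + 41680\right) \left(-37943 + R\right) = \left(36134 + 41680\right) \left(-37943 - 16622\right) = 77814 \left(-54565\right) = -4245920910$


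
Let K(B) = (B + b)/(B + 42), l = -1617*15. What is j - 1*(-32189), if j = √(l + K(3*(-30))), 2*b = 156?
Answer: 32189 + I*√97019/2 ≈ 32189.0 + 155.74*I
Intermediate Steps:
b = 78 (b = (½)*156 = 78)
l = -24255
K(B) = (78 + B)/(42 + B) (K(B) = (B + 78)/(B + 42) = (78 + B)/(42 + B))
j = I*√97019/2 (j = √(-24255 + (78 + 3*(-30))/(42 + 3*(-30))) = √(-24255 + (78 - 90)/(42 - 90)) = √(-24255 - 12/(-48)) = √(-24255 - 1/48*(-12)) = √(-24255 + ¼) = √(-97019/4) = I*√97019/2 ≈ 155.74*I)
j - 1*(-32189) = I*√97019/2 - 1*(-32189) = I*√97019/2 + 32189 = 32189 + I*√97019/2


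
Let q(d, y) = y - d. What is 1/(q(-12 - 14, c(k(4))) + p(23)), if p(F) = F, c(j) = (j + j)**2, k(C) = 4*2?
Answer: 1/305 ≈ 0.0032787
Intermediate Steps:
k(C) = 8
c(j) = 4*j**2 (c(j) = (2*j)**2 = 4*j**2)
1/(q(-12 - 14, c(k(4))) + p(23)) = 1/((4*8**2 - (-12 - 14)) + 23) = 1/((4*64 - 1*(-26)) + 23) = 1/((256 + 26) + 23) = 1/(282 + 23) = 1/305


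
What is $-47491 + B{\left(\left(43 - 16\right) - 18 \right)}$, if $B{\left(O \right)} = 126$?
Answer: $-47365$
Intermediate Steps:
$-47491 + B{\left(\left(43 - 16\right) - 18 \right)} = -47491 + 126 = -47365$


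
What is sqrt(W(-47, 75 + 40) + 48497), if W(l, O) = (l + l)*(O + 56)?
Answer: sqrt(32423) ≈ 180.06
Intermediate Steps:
W(l, O) = 2*l*(56 + O) (W(l, O) = (2*l)*(56 + O) = 2*l*(56 + O))
sqrt(W(-47, 75 + 40) + 48497) = sqrt(2*(-47)*(56 + (75 + 40)) + 48497) = sqrt(2*(-47)*(56 + 115) + 48497) = sqrt(2*(-47)*171 + 48497) = sqrt(-16074 + 48497) = sqrt(32423)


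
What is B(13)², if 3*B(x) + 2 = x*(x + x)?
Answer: 12544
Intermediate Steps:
B(x) = -⅔ + 2*x²/3 (B(x) = -⅔ + (x*(x + x))/3 = -⅔ + (x*(2*x))/3 = -⅔ + (2*x²)/3 = -⅔ + 2*x²/3)
B(13)² = (-⅔ + (⅔)*13²)² = (-⅔ + (⅔)*169)² = (-⅔ + 338/3)² = 112² = 12544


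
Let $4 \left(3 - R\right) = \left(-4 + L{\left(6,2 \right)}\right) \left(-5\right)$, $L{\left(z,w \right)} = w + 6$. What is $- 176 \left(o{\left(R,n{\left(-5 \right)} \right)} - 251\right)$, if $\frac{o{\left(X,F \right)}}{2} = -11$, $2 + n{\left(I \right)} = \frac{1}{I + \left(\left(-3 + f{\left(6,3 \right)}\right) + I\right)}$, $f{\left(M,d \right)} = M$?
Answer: $48048$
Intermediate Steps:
$L{\left(z,w \right)} = 6 + w$
$R = 8$ ($R = 3 - \frac{\left(-4 + \left(6 + 2\right)\right) \left(-5\right)}{4} = 3 - \frac{\left(-4 + 8\right) \left(-5\right)}{4} = 3 - \frac{4 \left(-5\right)}{4} = 3 - -5 = 3 + 5 = 8$)
$n{\left(I \right)} = -2 + \frac{1}{3 + 2 I}$ ($n{\left(I \right)} = -2 + \frac{1}{I + \left(\left(-3 + 6\right) + I\right)} = -2 + \frac{1}{I + \left(3 + I\right)} = -2 + \frac{1}{3 + 2 I}$)
$o{\left(X,F \right)} = -22$ ($o{\left(X,F \right)} = 2 \left(-11\right) = -22$)
$- 176 \left(o{\left(R,n{\left(-5 \right)} \right)} - 251\right) = - 176 \left(-22 - 251\right) = \left(-176\right) \left(-273\right) = 48048$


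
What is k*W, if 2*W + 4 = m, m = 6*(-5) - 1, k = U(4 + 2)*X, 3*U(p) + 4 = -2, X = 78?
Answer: 2730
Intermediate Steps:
U(p) = -2 (U(p) = -4/3 + (⅓)*(-2) = -4/3 - ⅔ = -2)
k = -156 (k = -2*78 = -156)
m = -31 (m = -30 - 1 = -31)
W = -35/2 (W = -2 + (½)*(-31) = -2 - 31/2 = -35/2 ≈ -17.500)
k*W = -156*(-35/2) = 2730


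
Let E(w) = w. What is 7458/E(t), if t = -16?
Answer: -3729/8 ≈ -466.13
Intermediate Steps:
7458/E(t) = 7458/(-16) = 7458*(-1/16) = -3729/8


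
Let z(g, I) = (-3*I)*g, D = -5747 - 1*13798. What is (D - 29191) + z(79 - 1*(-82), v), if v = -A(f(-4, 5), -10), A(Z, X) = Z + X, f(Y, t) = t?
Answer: -51151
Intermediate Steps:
A(Z, X) = X + Z
v = 5 (v = -(-10 + 5) = -1*(-5) = 5)
D = -19545 (D = -5747 - 13798 = -19545)
z(g, I) = -3*I*g
(D - 29191) + z(79 - 1*(-82), v) = (-19545 - 29191) - 3*5*(79 - 1*(-82)) = -48736 - 3*5*(79 + 82) = -48736 - 3*5*161 = -48736 - 2415 = -51151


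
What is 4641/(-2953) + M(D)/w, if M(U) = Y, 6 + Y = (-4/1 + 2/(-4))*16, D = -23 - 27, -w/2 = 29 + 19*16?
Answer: -476762/327783 ≈ -1.4545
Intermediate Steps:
w = -666 (w = -2*(29 + 19*16) = -2*(29 + 304) = -2*333 = -666)
D = -50
Y = -78 (Y = -6 + (-4/1 + 2/(-4))*16 = -6 + (-4*1 + 2*(-¼))*16 = -6 + (-4 - ½)*16 = -6 - 9/2*16 = -6 - 72 = -78)
M(U) = -78
4641/(-2953) + M(D)/w = 4641/(-2953) - 78/(-666) = 4641*(-1/2953) - 78*(-1/666) = -4641/2953 + 13/111 = -476762/327783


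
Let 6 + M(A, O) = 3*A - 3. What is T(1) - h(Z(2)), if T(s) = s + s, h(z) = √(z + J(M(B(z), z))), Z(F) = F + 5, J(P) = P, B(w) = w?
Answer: 2 - √19 ≈ -2.3589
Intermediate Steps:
M(A, O) = -9 + 3*A (M(A, O) = -6 + (3*A - 3) = -6 + (-3 + 3*A) = -9 + 3*A)
Z(F) = 5 + F
h(z) = √(-9 + 4*z) (h(z) = √(z + (-9 + 3*z)) = √(-9 + 4*z))
T(s) = 2*s
T(1) - h(Z(2)) = 2*1 - √(-9 + 4*(5 + 2)) = 2 - √(-9 + 4*7) = 2 - √(-9 + 28) = 2 - √19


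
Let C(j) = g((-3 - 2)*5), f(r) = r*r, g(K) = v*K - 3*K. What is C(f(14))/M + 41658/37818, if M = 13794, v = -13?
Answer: 496429/439109 ≈ 1.1305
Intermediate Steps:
g(K) = -16*K (g(K) = -13*K - 3*K = -16*K)
f(r) = r²
C(j) = 400 (C(j) = -16*(-3 - 2)*5 = -(-80)*5 = -16*(-25) = 400)
C(f(14))/M + 41658/37818 = 400/13794 + 41658/37818 = 400*(1/13794) + 41658*(1/37818) = 200/6897 + 6943/6303 = 496429/439109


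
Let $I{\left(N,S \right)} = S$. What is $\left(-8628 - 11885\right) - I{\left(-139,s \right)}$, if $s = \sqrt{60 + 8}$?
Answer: $-20513 - 2 \sqrt{17} \approx -20521.0$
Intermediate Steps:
$s = 2 \sqrt{17}$ ($s = \sqrt{68} = 2 \sqrt{17} \approx 8.2462$)
$\left(-8628 - 11885\right) - I{\left(-139,s \right)} = \left(-8628 - 11885\right) - 2 \sqrt{17} = -20513 - 2 \sqrt{17}$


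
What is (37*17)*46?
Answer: 28934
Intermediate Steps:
(37*17)*46 = 629*46 = 28934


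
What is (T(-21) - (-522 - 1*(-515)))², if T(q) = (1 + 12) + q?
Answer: 1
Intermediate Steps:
T(q) = 13 + q
(T(-21) - (-522 - 1*(-515)))² = ((13 - 21) - (-522 - 1*(-515)))² = (-8 - (-522 + 515))² = (-8 - 1*(-7))² = (-8 + 7)² = (-1)² = 1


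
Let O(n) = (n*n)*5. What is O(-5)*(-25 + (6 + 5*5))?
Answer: 750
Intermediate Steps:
O(n) = 5*n**2 (O(n) = n**2*5 = 5*n**2)
O(-5)*(-25 + (6 + 5*5)) = (5*(-5)**2)*(-25 + (6 + 5*5)) = (5*25)*(-25 + (6 + 25)) = 125*(-25 + 31) = 125*6 = 750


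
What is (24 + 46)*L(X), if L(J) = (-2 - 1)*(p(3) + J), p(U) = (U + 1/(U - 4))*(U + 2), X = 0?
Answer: -2100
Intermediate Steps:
p(U) = (2 + U)*(U + 1/(-4 + U)) (p(U) = (U + 1/(-4 + U))*(2 + U) = (2 + U)*(U + 1/(-4 + U)))
L(J) = -30 - 3*J (L(J) = (-2 - 1)*((2 + 3³ - 7*3 - 2*3²)/(-4 + 3) + J) = -3*((2 + 27 - 21 - 2*9)/(-1) + J) = -3*(-(2 + 27 - 21 - 18) + J) = -3*(-1*(-10) + J) = -3*(10 + J) = -30 - 3*J)
(24 + 46)*L(X) = (24 + 46)*(-30 - 3*0) = 70*(-30 + 0) = 70*(-30) = -2100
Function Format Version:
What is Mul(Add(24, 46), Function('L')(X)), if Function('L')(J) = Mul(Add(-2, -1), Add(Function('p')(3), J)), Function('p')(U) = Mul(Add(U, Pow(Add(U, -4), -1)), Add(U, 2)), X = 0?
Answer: -2100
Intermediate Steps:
Function('p')(U) = Mul(Add(2, U), Add(U, Pow(Add(-4, U), -1))) (Function('p')(U) = Mul(Add(U, Pow(Add(-4, U), -1)), Add(2, U)) = Mul(Add(2, U), Add(U, Pow(Add(-4, U), -1))))
Function('L')(J) = Add(-30, Mul(-3, J)) (Function('L')(J) = Mul(Add(-2, -1), Add(Mul(Pow(Add(-4, 3), -1), Add(2, Pow(3, 3), Mul(-7, 3), Mul(-2, Pow(3, 2)))), J)) = Mul(-3, Add(Mul(Pow(-1, -1), Add(2, 27, -21, Mul(-2, 9))), J)) = Mul(-3, Add(Mul(-1, Add(2, 27, -21, -18)), J)) = Mul(-3, Add(Mul(-1, -10), J)) = Mul(-3, Add(10, J)) = Add(-30, Mul(-3, J)))
Mul(Add(24, 46), Function('L')(X)) = Mul(Add(24, 46), Add(-30, Mul(-3, 0))) = Mul(70, Add(-30, 0)) = Mul(70, -30) = -2100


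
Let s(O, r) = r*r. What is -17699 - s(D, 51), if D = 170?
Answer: -20300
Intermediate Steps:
s(O, r) = r²
-17699 - s(D, 51) = -17699 - 1*51² = -17699 - 1*2601 = -17699 - 2601 = -20300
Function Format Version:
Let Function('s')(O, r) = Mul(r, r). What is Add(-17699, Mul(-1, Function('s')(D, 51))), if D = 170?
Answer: -20300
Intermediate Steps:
Function('s')(O, r) = Pow(r, 2)
Add(-17699, Mul(-1, Function('s')(D, 51))) = Add(-17699, Mul(-1, Pow(51, 2))) = Add(-17699, Mul(-1, 2601)) = Add(-17699, -2601) = -20300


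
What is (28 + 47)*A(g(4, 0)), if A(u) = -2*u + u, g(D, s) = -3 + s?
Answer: 225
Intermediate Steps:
A(u) = -u
(28 + 47)*A(g(4, 0)) = (28 + 47)*(-(-3 + 0)) = 75*(-1*(-3)) = 75*3 = 225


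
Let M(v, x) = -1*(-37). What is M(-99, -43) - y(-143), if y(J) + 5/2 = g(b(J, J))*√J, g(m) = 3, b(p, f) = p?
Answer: 79/2 - 3*I*√143 ≈ 39.5 - 35.875*I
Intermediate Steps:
M(v, x) = 37
y(J) = -5/2 + 3*√J
M(-99, -43) - y(-143) = 37 - (-5/2 + 3*√(-143)) = 37 - (-5/2 + 3*(I*√143)) = 37 - (-5/2 + 3*I*√143) = 37 + (5/2 - 3*I*√143) = 79/2 - 3*I*√143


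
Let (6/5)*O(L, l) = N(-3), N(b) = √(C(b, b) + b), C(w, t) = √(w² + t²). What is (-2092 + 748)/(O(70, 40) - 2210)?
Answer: 1344/(2210 - 5*√(-3 + 3*√2)/6) ≈ 0.60840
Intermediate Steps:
C(w, t) = √(t² + w²)
N(b) = √(b + √2*√(b²)) (N(b) = √(√(b² + b²) + b) = √(√(2*b²) + b) = √(√2*√(b²) + b) = √(b + √2*√(b²)))
O(L, l) = 5*√(-3 + 3*√2)/6 (O(L, l) = 5*√(-3 + √2*√((-3)²))/6 = 5*√(-3 + √2*√9)/6 = 5*√(-3 + √2*3)/6 = 5*√(-3 + 3*√2)/6)
(-2092 + 748)/(O(70, 40) - 2210) = (-2092 + 748)/(5*√(-3 + 3*√2)/6 - 2210) = -1344/(-2210 + 5*√(-3 + 3*√2)/6)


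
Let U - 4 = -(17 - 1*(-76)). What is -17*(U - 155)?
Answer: 4148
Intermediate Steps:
U = -89 (U = 4 - (17 - 1*(-76)) = 4 - (17 + 76) = 4 - 1*93 = 4 - 93 = -89)
-17*(U - 155) = -17*(-89 - 155) = -17*(-244) = 4148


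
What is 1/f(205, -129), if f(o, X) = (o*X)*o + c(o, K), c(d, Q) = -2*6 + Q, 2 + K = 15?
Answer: -1/5421224 ≈ -1.8446e-7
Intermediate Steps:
K = 13 (K = -2 + 15 = 13)
c(d, Q) = -12 + Q
f(o, X) = 1 + X*o² (f(o, X) = (o*X)*o + (-12 + 13) = (X*o)*o + 1 = X*o² + 1 = 1 + X*o²)
1/f(205, -129) = 1/(1 - 129*205²) = 1/(1 - 129*42025) = 1/(1 - 5421225) = 1/(-5421224) = -1/5421224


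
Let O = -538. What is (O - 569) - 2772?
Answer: -3879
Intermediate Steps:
(O - 569) - 2772 = (-538 - 569) - 2772 = -1107 - 2772 = -3879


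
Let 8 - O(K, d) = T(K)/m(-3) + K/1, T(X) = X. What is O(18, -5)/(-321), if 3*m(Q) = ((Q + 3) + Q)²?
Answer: 16/321 ≈ 0.049844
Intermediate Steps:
m(Q) = (3 + 2*Q)²/3 (m(Q) = ((Q + 3) + Q)²/3 = ((3 + Q) + Q)²/3 = (3 + 2*Q)²/3)
O(K, d) = 8 - 4*K/3 (O(K, d) = 8 - (K/(((3 + 2*(-3))²/3)) + K/1) = 8 - (K/(((3 - 6)²/3)) + K*1) = 8 - (K/(((⅓)*(-3)²)) + K) = 8 - (K/(((⅓)*9)) + K) = 8 - (K/3 + K) = 8 - 4*K/3)
O(18, -5)/(-321) = (8 - 4/3*18)/(-321) = (8 - 24)*(-1/321) = -16*(-1/321) = 16/321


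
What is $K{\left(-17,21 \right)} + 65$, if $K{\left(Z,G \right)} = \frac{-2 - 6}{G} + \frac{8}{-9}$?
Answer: $\frac{4015}{63} \approx 63.73$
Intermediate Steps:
$K{\left(Z,G \right)} = - \frac{8}{9} - \frac{8}{G}$ ($K{\left(Z,G \right)} = \frac{-2 - 6}{G} + 8 \left(- \frac{1}{9}\right) = - \frac{8}{G} - \frac{8}{9} = - \frac{8}{9} - \frac{8}{G}$)
$K{\left(-17,21 \right)} + 65 = \left(- \frac{8}{9} - \frac{8}{21}\right) + 65 = - \frac{80}{63} + 65 = \frac{4015}{63}$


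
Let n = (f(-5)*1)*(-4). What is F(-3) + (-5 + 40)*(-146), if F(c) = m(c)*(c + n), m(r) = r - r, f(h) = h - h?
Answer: -5110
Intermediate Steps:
f(h) = 0
m(r) = 0
n = 0 (n = (0*1)*(-4) = 0*(-4) = 0)
F(c) = 0 (F(c) = 0*(c + 0) = 0*c = 0)
F(-3) + (-5 + 40)*(-146) = 0 + (-5 + 40)*(-146) = 0 + 35*(-146) = 0 - 5110 = -5110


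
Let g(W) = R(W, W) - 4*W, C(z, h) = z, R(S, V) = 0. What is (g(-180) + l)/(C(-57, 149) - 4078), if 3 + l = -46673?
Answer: 45956/4135 ≈ 11.114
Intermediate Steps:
l = -46676 (l = -3 - 46673 = -46676)
g(W) = -4*W (g(W) = 0 - 4*W = -4*W)
(g(-180) + l)/(C(-57, 149) - 4078) = (-4*(-180) - 46676)/(-57 - 4078) = (720 - 46676)/(-4135) = -45956*(-1/4135) = 45956/4135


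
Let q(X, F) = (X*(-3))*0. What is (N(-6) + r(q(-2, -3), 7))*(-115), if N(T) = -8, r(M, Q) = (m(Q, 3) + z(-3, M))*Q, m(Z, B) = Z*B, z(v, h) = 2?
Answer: -17595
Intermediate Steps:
m(Z, B) = B*Z
q(X, F) = 0 (q(X, F) = -3*X*0 = 0)
r(M, Q) = Q*(2 + 3*Q) (r(M, Q) = (3*Q + 2)*Q = (2 + 3*Q)*Q = Q*(2 + 3*Q))
(N(-6) + r(q(-2, -3), 7))*(-115) = (-8 + 7*(2 + 3*7))*(-115) = (-8 + 7*(2 + 21))*(-115) = (-8 + 7*23)*(-115) = (-8 + 161)*(-115) = 153*(-115) = -17595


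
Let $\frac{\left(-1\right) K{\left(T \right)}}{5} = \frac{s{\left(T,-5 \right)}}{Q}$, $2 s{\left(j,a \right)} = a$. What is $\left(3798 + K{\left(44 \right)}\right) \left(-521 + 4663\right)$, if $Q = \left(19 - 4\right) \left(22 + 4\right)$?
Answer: $\frac{1227053003}{78} \approx 1.5731 \cdot 10^{7}$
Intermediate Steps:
$Q = 390$ ($Q = 15 \cdot 26 = 390$)
$s{\left(j,a \right)} = \frac{a}{2}$
$K{\left(T \right)} = \frac{5}{156}$ ($K{\left(T \right)} = - 5 \frac{\frac{1}{2} \left(-5\right)}{390} = - 5 \left(\left(- \frac{5}{2}\right) \frac{1}{390}\right) = \left(-5\right) \left(- \frac{1}{156}\right) = \frac{5}{156}$)
$\left(3798 + K{\left(44 \right)}\right) \left(-521 + 4663\right) = \left(3798 + \frac{5}{156}\right) \left(-521 + 4663\right) = \frac{592493}{156} \cdot 4142 = \frac{1227053003}{78}$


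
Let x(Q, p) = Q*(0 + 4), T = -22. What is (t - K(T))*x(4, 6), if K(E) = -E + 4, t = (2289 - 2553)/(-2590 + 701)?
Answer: -781600/1889 ≈ -413.76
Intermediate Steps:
x(Q, p) = 4*Q (x(Q, p) = Q*4 = 4*Q)
t = 264/1889 (t = -264/(-1889) = -264*(-1/1889) = 264/1889 ≈ 0.13976)
K(E) = 4 - E
(t - K(T))*x(4, 6) = (264/1889 - (4 - 1*(-22)))*(4*4) = (264/1889 - (4 + 22))*16 = (264/1889 - 1*26)*16 = (264/1889 - 26)*16 = -48850/1889*16 = -781600/1889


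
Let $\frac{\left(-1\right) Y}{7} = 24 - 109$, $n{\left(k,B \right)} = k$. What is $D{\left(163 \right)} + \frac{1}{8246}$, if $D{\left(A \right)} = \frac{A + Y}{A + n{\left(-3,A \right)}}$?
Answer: $\frac{1562657}{329840} \approx 4.7376$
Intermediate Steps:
$Y = 595$ ($Y = - 7 \left(24 - 109\right) = \left(-7\right) \left(-85\right) = 595$)
$D{\left(A \right)} = \frac{595 + A}{-3 + A}$ ($D{\left(A \right)} = \frac{A + 595}{A - 3} = \frac{595 + A}{-3 + A}$)
$D{\left(163 \right)} + \frac{1}{8246} = \frac{595 + 163}{-3 + 163} + \frac{1}{8246} = \frac{1}{160} \cdot 758 + \frac{1}{8246} = \frac{379}{80} + \frac{1}{8246} = \frac{1562657}{329840}$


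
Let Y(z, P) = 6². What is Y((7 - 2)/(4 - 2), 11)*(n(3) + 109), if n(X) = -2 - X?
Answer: 3744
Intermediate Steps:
Y(z, P) = 36
Y((7 - 2)/(4 - 2), 11)*(n(3) + 109) = 36*((-2 - 1*3) + 109) = 36*((-2 - 3) + 109) = 36*(-5 + 109) = 36*104 = 3744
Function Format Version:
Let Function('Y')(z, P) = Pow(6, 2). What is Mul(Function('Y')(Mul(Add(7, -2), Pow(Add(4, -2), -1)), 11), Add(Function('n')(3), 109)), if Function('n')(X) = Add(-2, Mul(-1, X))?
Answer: 3744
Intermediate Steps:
Function('Y')(z, P) = 36
Mul(Function('Y')(Mul(Add(7, -2), Pow(Add(4, -2), -1)), 11), Add(Function('n')(3), 109)) = Mul(36, Add(Add(-2, Mul(-1, 3)), 109)) = Mul(36, Add(Add(-2, -3), 109)) = Mul(36, Add(-5, 109)) = Mul(36, 104) = 3744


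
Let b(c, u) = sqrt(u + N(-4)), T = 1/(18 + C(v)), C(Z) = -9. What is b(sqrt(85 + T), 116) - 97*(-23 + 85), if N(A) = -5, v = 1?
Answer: -6014 + sqrt(111) ≈ -6003.5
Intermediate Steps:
T = 1/9 (T = 1/(18 - 9) = 1/9 ≈ 0.11111)
b(c, u) = sqrt(-5 + u) (b(c, u) = sqrt(u - 5) = sqrt(-5 + u))
b(sqrt(85 + T), 116) - 97*(-23 + 85) = sqrt(-5 + 116) - 97*(-23 + 85) = sqrt(111) - 97*62 = sqrt(111) - 6014 = -6014 + sqrt(111)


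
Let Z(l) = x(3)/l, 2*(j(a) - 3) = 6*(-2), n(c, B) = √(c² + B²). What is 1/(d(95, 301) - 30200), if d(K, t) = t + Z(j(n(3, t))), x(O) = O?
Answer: -1/29900 ≈ -3.3445e-5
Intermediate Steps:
n(c, B) = √(B² + c²)
j(a) = -3 (j(a) = 3 + (6*(-2))/2 = 3 + (½)*(-12) = 3 - 6 = -3)
Z(l) = 3/l
d(K, t) = -1 + t (d(K, t) = t + 3/(-3) = t + 3*(-⅓) = t - 1 = -1 + t)
1/(d(95, 301) - 30200) = 1/((-1 + 301) - 30200) = 1/(300 - 30200) = 1/(-29900) = -1/29900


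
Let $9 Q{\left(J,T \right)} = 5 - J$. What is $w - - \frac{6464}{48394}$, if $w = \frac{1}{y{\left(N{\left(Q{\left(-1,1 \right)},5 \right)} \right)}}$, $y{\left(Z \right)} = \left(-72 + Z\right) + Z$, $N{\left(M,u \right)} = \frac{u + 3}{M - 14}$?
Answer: $\frac{1061927}{8856102} \approx 0.11991$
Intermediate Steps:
$Q{\left(J,T \right)} = \frac{5}{9} - \frac{J}{9}$ ($Q{\left(J,T \right)} = \frac{5 - J}{9} = \frac{5}{9} - \frac{J}{9}$)
$N{\left(M,u \right)} = \frac{3 + u}{-14 + M}$
$y{\left(Z \right)} = -72 + 2 Z$
$w = - \frac{5}{366}$ ($w = \frac{1}{-72 + 2 \frac{3 + 5}{-14 + \left(\frac{5}{9} - - \frac{1}{9}\right)}} = \frac{1}{-72 + 2 \frac{1}{-14 + \left(\frac{5}{9} + \frac{1}{9}\right)} 8} = \frac{1}{-72 + 2 \frac{1}{-14 + \frac{2}{3}} \cdot 8} = \frac{1}{-72 + 2 \frac{1}{- \frac{40}{3}} \cdot 8} = \frac{1}{-72 + 2 \left(\left(- \frac{3}{40}\right) 8\right)} = \frac{1}{-72 + 2 \left(- \frac{3}{5}\right)} = \frac{1}{-72 - \frac{6}{5}} = \frac{1}{- \frac{366}{5}} = - \frac{5}{366} \approx -0.013661$)
$w - - \frac{6464}{48394} = - \frac{5}{366} - - \frac{6464}{48394} = - \frac{5}{366} - \left(-6464\right) \frac{1}{48394} = - \frac{5}{366} - - \frac{3232}{24197} = - \frac{5}{366} + \frac{3232}{24197} = \frac{1061927}{8856102}$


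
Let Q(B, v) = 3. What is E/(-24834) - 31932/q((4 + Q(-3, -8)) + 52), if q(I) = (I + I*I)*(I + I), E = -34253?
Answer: 281565914/216117885 ≈ 1.3028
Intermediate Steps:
q(I) = 2*I*(I + I²) (q(I) = (I + I²)*(2*I) = 2*I*(I + I²))
E/(-24834) - 31932/q((4 + Q(-3, -8)) + 52) = -34253/(-24834) - 31932*1/(2*(1 + ((4 + 3) + 52))*((4 + 3) + 52)²) = -34253*(-1/24834) - 31932*1/(2*(1 + (7 + 52))*(7 + 52)²) = 34253/24834 - 31932*1/(6962*(1 + 59)) = 34253/24834 - 31932/(2*3481*60) = 34253/24834 - 31932/417720 = 34253/24834 - 31932*1/417720 = 34253/24834 - 2661/34810 = 281565914/216117885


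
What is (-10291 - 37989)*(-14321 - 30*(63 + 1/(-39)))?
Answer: 10174189240/13 ≈ 7.8263e+8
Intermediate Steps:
(-10291 - 37989)*(-14321 - 30*(63 + 1/(-39))) = -48280*(-14321 - 30*(63 - 1/39)) = -48280*(-14321 - 30*2456/39) = -48280*(-14321 - 24560/13) = -48280*(-210733/13) = 10174189240/13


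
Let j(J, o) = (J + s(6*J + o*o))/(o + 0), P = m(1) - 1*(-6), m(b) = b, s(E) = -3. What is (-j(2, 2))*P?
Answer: 7/2 ≈ 3.5000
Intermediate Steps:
P = 7 (P = 1 - 1*(-6) = 1 + 6 = 7)
j(J, o) = (-3 + J)/o (j(J, o) = (J - 3)/(o + 0) = (-3 + J)/o)
(-j(2, 2))*P = -(-3 + 2)/2*7 = -(-1)/2*7 = -1*(-½)*7 = (½)*7 = 7/2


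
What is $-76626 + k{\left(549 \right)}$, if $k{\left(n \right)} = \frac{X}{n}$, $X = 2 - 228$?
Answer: $- \frac{42067900}{549} \approx -76626.0$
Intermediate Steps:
$X = -226$
$k{\left(n \right)} = - \frac{226}{n}$
$-76626 + k{\left(549 \right)} = -76626 - \frac{226}{549} = - \frac{42067900}{549}$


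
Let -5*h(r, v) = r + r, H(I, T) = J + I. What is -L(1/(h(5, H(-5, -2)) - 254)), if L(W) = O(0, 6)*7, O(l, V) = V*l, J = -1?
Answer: 0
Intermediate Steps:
H(I, T) = -1 + I
h(r, v) = -2*r/5 (h(r, v) = -(r + r)/5 = -2*r/5)
L(W) = 0 (L(W) = (6*0)*7 = 0*7 = 0)
-L(1/(h(5, H(-5, -2)) - 254)) = -1*0 = 0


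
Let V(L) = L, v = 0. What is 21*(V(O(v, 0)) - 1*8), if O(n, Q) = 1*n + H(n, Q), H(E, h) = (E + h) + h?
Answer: -168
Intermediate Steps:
H(E, h) = E + 2*h
O(n, Q) = 2*Q + 2*n (O(n, Q) = 1*n + (n + 2*Q) = n + (n + 2*Q) = 2*Q + 2*n)
21*(V(O(v, 0)) - 1*8) = 21*((2*0 + 2*0) - 1*8) = 21*((0 + 0) - 8) = 21*(0 - 8) = 21*(-8) = -168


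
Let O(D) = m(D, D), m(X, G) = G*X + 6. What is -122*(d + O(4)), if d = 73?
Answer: -11590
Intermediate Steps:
m(X, G) = 6 + G*X
O(D) = 6 + D**2 (O(D) = 6 + D*D = 6 + D**2)
-122*(d + O(4)) = -122*(73 + (6 + 4**2)) = -122*(73 + (6 + 16)) = -122*(73 + 22) = -122*95 = -11590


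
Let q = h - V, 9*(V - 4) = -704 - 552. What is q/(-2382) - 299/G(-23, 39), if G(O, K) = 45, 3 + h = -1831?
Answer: -317894/53595 ≈ -5.9314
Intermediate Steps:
h = -1834 (h = -3 - 1831 = -1834)
V = -1220/9 (V = 4 + (-704 - 552)/9 = 4 + (⅑)*(-1256) = 4 - 1256/9 = -1220/9 ≈ -135.56)
q = -15286/9 (q = -1834 - 1*(-1220/9) = -1834 + 1220/9 = -15286/9 ≈ -1698.4)
q/(-2382) - 299/G(-23, 39) = -15286/9/(-2382) - 299/45 = -15286/9*(-1/2382) - 299*1/45 = 7643/10719 - 299/45 = -317894/53595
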